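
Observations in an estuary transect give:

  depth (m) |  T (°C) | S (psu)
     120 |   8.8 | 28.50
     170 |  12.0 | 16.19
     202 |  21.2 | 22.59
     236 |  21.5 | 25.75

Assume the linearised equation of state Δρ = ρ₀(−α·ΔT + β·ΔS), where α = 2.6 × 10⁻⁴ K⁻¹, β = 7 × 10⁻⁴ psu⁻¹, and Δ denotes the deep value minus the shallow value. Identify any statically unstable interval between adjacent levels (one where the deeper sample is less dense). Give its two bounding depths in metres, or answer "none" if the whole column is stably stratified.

120–170 m

Evaluate Δρ/ρ₀ = −αΔT + βΔS across each adjacent pair:
  120–170 m: −αΔT+βΔS = −(2.6 × 10⁻⁴)(+3.2)+(7 × 10⁻⁴)(-12.31) = -9.4 × 10⁻³ → UNSTABLE
  170–202 m: −αΔT+βΔS = −(2.6 × 10⁻⁴)(+9.2)+(7 × 10⁻⁴)(+6.40) = 2.1 × 10⁻³ → stable
  202–236 m: −αΔT+βΔS = −(2.6 × 10⁻⁴)(+0.3)+(7 × 10⁻⁴)(+3.16) = 2.1 × 10⁻³ → stable
The 120–170 m interval has Δρ < 0: lighter water underlies denser water.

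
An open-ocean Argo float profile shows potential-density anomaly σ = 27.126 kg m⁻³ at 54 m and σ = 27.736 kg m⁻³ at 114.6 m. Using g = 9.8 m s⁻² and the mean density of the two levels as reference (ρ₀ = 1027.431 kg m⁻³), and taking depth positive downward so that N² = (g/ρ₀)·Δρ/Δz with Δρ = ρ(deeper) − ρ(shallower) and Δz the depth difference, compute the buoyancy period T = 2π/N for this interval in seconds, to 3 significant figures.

Δρ = 1027.736 − 1027.126 = 0.610 kg m⁻³ over Δz = 114.6 − 54 = 60.6 m.
N² = (9.8/1027.431) × (0.610/60.6) = 9.6013 × 10⁻⁵ s⁻².
N = √(9.6013 × 10⁻⁵) = 9.7986 × 10⁻³ rad s⁻¹, so T = 2π/N = 641.23 s ≈ 641 s.

641 s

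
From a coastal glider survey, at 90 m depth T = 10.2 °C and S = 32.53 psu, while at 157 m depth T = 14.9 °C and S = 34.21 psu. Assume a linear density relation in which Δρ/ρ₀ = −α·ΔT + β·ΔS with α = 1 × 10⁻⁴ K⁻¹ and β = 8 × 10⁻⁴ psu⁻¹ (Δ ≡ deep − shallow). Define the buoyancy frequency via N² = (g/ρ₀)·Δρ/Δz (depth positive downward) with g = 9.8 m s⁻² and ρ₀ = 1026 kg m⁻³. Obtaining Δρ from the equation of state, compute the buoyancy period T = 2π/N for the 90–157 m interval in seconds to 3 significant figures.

556 s

ΔT = +4.7 K, ΔS = +1.68 psu (deep − shallow).
Δρ/ρ₀ = −αΔT + βΔS = -4.70 × 10⁻⁴ + 1.344 × 10⁻³ = 8.74 × 10⁻⁴, so Δρ ≈ 0.8967 kg m⁻³.
N² = (g/ρ₀)·Δρ/Δz = g·(Δρ/ρ₀)/Δz = 9.8 × 8.74 × 10⁻⁴ / 67 = 1.2784 × 10⁻⁴ s⁻².
N = √(1.2784 × 10⁻⁴) = 0.011307 rad s⁻¹ → T = 2π/N = 555.69 s ≈ 556 s.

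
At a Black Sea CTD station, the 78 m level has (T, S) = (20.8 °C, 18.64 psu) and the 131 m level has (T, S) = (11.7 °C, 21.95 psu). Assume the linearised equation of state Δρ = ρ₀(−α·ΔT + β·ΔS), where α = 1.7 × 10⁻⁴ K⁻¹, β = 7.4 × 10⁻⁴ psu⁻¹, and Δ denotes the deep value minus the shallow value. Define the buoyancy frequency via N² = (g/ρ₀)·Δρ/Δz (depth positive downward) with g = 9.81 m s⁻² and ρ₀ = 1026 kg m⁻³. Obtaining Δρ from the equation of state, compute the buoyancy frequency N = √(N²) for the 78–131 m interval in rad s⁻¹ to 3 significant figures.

0.0272 rad s⁻¹

ΔT = -9.1 K, ΔS = +3.31 psu (deep − shallow).
Δρ/ρ₀ = −αΔT + βΔS = 1.547 × 10⁻³ + 2.4494 × 10⁻³ = 3.9964 × 10⁻³, so Δρ ≈ 4.100 kg m⁻³.
N² = (g/ρ₀)·Δρ/Δz = g·(Δρ/ρ₀)/Δz = 9.81 × 3.9964 × 10⁻³ / 53 = 7.3971 × 10⁻⁴ s⁻².
N = √(7.3971 × 10⁻⁴) = 0.027198 rad s⁻¹ ≈ 0.0272 rad s⁻¹.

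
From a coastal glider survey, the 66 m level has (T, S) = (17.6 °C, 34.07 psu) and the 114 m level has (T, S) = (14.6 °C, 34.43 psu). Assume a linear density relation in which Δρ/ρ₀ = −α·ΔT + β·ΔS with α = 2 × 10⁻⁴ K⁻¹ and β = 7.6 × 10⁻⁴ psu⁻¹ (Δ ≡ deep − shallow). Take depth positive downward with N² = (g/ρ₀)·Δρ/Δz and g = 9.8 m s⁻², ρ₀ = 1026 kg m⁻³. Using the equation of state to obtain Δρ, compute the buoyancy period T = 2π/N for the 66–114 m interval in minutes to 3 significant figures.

7.84 min

ΔT = -3.0 K, ΔS = +0.36 psu (deep − shallow).
Δρ/ρ₀ = −αΔT + βΔS = 6.00 × 10⁻⁴ + 2.736 × 10⁻⁴ = 8.736 × 10⁻⁴, so Δρ ≈ 0.8963 kg m⁻³.
N² = (g/ρ₀)·Δρ/Δz = g·(Δρ/ρ₀)/Δz = 9.8 × 8.736 × 10⁻⁴ / 48 = 1.7836 × 10⁻⁴ s⁻².
N = √(1.7836 × 10⁻⁴) = 0.013355 rad s⁻¹ → T = 2π/N = 470.47 s = 7.8412 min ≈ 7.84 min.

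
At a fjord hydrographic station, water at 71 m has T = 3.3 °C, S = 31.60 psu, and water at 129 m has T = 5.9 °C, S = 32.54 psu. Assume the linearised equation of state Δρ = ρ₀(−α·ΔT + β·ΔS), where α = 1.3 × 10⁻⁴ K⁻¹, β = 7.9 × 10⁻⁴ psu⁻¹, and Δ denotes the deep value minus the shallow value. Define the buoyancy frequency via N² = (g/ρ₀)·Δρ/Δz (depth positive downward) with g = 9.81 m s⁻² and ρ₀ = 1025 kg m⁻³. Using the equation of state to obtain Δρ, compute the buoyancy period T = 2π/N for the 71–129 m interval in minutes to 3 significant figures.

ΔT = +2.6 K, ΔS = +0.94 psu (deep − shallow).
Δρ/ρ₀ = −αΔT + βΔS = -3.38 × 10⁻⁴ + 7.426 × 10⁻⁴ = 4.046 × 10⁻⁴, so Δρ ≈ 0.4147 kg m⁻³.
N² = (g/ρ₀)·Δρ/Δz = g·(Δρ/ρ₀)/Δz = 9.81 × 4.046 × 10⁻⁴ / 58 = 6.8433 × 10⁻⁵ s⁻².
N = √(6.8433 × 10⁻⁵) = 8.2724 × 10⁻³ rad s⁻¹ → T = 2π/N = 759.54 s = 12.659 min ≈ 12.7 min.

12.7 min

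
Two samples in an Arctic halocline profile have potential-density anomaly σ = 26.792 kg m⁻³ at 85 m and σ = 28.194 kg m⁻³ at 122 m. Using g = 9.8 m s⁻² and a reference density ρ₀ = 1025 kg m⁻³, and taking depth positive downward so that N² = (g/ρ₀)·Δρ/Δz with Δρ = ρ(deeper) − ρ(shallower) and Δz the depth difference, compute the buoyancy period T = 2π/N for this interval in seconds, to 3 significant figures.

Δρ = 1028.194 − 1026.792 = 1.402 kg m⁻³ over Δz = 122 − 85 = 37 m.
N² = (9.8/1025) × (1.402/37) = 3.6228 × 10⁻⁴ s⁻².
N = √(3.6228 × 10⁻⁴) = 0.019034 rad s⁻¹, so T = 2π/N = 330.10 s ≈ 330 s.

330 s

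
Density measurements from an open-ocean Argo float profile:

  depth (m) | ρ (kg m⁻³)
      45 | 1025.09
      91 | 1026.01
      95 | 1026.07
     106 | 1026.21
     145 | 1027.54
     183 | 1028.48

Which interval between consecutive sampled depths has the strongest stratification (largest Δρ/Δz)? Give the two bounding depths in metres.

Compute the density gradient over each adjacent pair:
  45–91 m: Δρ/Δz = 0.92/46 = 0.020 kg m⁻⁴
  91–95 m: Δρ/Δz = 0.06/4 = 0.015 kg m⁻⁴
  95–106 m: Δρ/Δz = 0.14/11 = 0.013 kg m⁻⁴
  106–145 m: Δρ/Δz = 1.33/39 = 0.034 kg m⁻⁴
  145–183 m: Δρ/Δz = 0.94/38 = 0.025 kg m⁻⁴
The largest gradient is in the 106–145 m interval — the pycnocline.

106–145 m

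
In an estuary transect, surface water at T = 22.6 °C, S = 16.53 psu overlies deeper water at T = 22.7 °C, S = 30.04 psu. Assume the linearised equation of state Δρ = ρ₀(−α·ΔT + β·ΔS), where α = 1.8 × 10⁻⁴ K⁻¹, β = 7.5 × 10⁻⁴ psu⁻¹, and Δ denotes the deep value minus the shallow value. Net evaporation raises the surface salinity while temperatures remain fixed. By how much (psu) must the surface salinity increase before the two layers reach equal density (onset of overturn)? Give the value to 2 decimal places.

Neutral buoyancy requires −α(T_deep − T_surf) + β(S_deep − S_surf′) = 0.
S_surf′ = S_deep − (α/β)·ΔT = 30.04 − (1.8 × 10⁻⁴/7.5 × 10⁻⁴)·(+0.1) = 30.0160 psu.
Increase required: 30.0160 − 16.53 = 13.4860 psu.

13.49 psu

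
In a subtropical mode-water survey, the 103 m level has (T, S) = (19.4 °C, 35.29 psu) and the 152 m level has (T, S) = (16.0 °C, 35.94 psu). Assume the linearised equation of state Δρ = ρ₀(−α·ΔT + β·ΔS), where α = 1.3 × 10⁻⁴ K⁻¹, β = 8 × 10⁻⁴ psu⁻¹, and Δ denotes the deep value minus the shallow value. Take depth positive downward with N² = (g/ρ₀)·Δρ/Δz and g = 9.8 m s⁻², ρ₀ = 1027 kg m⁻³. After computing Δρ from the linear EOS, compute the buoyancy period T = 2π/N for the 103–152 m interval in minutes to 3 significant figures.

ΔT = -3.4 K, ΔS = +0.65 psu (deep − shallow).
Δρ/ρ₀ = −αΔT + βΔS = 4.42 × 10⁻⁴ + 5.20 × 10⁻⁴ = 9.62 × 10⁻⁴, so Δρ ≈ 0.9880 kg m⁻³.
N² = (g/ρ₀)·Δρ/Δz = g·(Δρ/ρ₀)/Δz = 9.8 × 9.62 × 10⁻⁴ / 49 = 1.9240 × 10⁻⁴ s⁻².
N = √(1.9240 × 10⁻⁴) = 0.013871 rad s⁻¹ → T = 2π/N = 452.97 s = 7.5495 min ≈ 7.55 min.

7.55 min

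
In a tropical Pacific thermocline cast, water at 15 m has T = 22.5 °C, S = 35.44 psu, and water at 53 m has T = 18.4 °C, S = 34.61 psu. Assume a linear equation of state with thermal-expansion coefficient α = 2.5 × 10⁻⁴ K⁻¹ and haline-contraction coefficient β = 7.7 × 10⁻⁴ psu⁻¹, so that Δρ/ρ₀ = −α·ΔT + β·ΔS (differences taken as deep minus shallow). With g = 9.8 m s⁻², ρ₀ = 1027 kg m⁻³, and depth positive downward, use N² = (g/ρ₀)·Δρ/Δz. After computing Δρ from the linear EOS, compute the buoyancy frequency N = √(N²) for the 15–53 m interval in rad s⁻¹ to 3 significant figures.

ΔT = -4.1 K, ΔS = -0.83 psu (deep − shallow).
Δρ/ρ₀ = −αΔT + βΔS = 1.025 × 10⁻³ − 6.391 × 10⁻⁴ = 3.859 × 10⁻⁴, so Δρ ≈ 0.3963 kg m⁻³.
N² = (g/ρ₀)·Δρ/Δz = g·(Δρ/ρ₀)/Δz = 9.8 × 3.859 × 10⁻⁴ / 38 = 9.9522 × 10⁻⁵ s⁻².
N = √(9.9522 × 10⁻⁵) = 9.9761 × 10⁻³ rad s⁻¹ ≈ 9.98 × 10⁻³ rad s⁻¹.

9.98 × 10⁻³ rad s⁻¹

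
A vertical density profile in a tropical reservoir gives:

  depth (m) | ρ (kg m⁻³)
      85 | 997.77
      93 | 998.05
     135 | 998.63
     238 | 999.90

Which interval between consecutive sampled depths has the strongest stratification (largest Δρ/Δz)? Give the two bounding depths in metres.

Compute the density gradient over each adjacent pair:
  85–93 m: Δρ/Δz = 0.28/8 = 0.035 kg m⁻⁴
  93–135 m: Δρ/Δz = 0.58/42 = 0.014 kg m⁻⁴
  135–238 m: Δρ/Δz = 1.27/103 = 0.012 kg m⁻⁴
The largest gradient is in the 85–93 m interval — the pycnocline.

85–93 m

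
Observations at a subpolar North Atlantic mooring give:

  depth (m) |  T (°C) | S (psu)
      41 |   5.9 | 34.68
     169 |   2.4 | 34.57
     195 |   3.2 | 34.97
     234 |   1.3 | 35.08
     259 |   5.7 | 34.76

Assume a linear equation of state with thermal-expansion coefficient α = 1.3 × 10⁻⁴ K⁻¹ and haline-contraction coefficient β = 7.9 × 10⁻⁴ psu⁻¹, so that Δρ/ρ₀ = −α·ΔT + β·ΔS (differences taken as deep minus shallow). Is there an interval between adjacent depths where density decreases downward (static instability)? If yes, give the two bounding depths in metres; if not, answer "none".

Evaluate Δρ/ρ₀ = −αΔT + βΔS across each adjacent pair:
  41–169 m: −αΔT+βΔS = −(1.3 × 10⁻⁴)(-3.5)+(7.9 × 10⁻⁴)(-0.11) = 3.7 × 10⁻⁴ → stable
  169–195 m: −αΔT+βΔS = −(1.3 × 10⁻⁴)(+0.8)+(7.9 × 10⁻⁴)(+0.40) = 2.1 × 10⁻⁴ → stable
  195–234 m: −αΔT+βΔS = −(1.3 × 10⁻⁴)(-1.9)+(7.9 × 10⁻⁴)(+0.11) = 3.3 × 10⁻⁴ → stable
  234–259 m: −αΔT+βΔS = −(1.3 × 10⁻⁴)(+4.4)+(7.9 × 10⁻⁴)(-0.32) = -8.2 × 10⁻⁴ → UNSTABLE
The 234–259 m interval has Δρ < 0: lighter water underlies denser water.

234–259 m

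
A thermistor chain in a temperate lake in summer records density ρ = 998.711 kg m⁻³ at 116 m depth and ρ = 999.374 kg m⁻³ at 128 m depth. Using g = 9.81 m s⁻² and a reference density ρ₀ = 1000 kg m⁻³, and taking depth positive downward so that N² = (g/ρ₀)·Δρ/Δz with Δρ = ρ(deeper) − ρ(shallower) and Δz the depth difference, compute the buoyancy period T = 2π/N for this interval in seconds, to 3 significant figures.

Δρ = 999.374 − 998.711 = 0.663 kg m⁻³ over Δz = 128 − 116 = 12 m.
N² = (9.81/1000) × (0.663/12) = 5.4200 × 10⁻⁴ s⁻².
N = √(5.4200 × 10⁻⁴) = 0.023281 rad s⁻¹, so T = 2π/N = 269.88 s ≈ 270 s.

270 s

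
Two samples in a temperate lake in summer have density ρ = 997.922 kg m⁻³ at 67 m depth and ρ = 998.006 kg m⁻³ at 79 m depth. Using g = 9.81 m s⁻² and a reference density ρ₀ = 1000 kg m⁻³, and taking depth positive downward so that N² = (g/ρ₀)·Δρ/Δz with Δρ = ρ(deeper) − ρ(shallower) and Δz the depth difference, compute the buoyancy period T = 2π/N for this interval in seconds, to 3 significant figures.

758 s

Δρ = 998.006 − 997.922 = 0.084 kg m⁻³ over Δz = 79 − 67 = 12 m.
N² = (9.81/1000) × (0.084/12) = 6.8670 × 10⁻⁵ s⁻².
N = √(6.8670 × 10⁻⁵) = 8.2867 × 10⁻³ rad s⁻¹, so T = 2π/N = 758.23 s ≈ 758 s.
A positive N² confirms static stability across the interval.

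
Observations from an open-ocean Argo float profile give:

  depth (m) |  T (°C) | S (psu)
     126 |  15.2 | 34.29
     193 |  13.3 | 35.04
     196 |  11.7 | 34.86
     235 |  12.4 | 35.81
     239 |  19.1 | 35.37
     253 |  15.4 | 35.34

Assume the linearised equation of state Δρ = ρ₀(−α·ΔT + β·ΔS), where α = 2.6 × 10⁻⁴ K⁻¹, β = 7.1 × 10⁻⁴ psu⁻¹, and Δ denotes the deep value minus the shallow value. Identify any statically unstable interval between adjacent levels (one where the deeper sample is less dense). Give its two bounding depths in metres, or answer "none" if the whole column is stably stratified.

Evaluate Δρ/ρ₀ = −αΔT + βΔS across each adjacent pair:
  126–193 m: −αΔT+βΔS = −(2.6 × 10⁻⁴)(-1.9)+(7.1 × 10⁻⁴)(+0.75) = 1.0 × 10⁻³ → stable
  193–196 m: −αΔT+βΔS = −(2.6 × 10⁻⁴)(-1.6)+(7.1 × 10⁻⁴)(-0.18) = 2.9 × 10⁻⁴ → stable
  196–235 m: −αΔT+βΔS = −(2.6 × 10⁻⁴)(+0.7)+(7.1 × 10⁻⁴)(+0.95) = 4.9 × 10⁻⁴ → stable
  235–239 m: −αΔT+βΔS = −(2.6 × 10⁻⁴)(+6.7)+(7.1 × 10⁻⁴)(-0.44) = -2.1 × 10⁻³ → UNSTABLE
  239–253 m: −αΔT+βΔS = −(2.6 × 10⁻⁴)(-3.7)+(7.1 × 10⁻⁴)(-0.03) = 9.4 × 10⁻⁴ → stable
The 235–239 m interval has Δρ < 0: lighter water underlies denser water.

235–239 m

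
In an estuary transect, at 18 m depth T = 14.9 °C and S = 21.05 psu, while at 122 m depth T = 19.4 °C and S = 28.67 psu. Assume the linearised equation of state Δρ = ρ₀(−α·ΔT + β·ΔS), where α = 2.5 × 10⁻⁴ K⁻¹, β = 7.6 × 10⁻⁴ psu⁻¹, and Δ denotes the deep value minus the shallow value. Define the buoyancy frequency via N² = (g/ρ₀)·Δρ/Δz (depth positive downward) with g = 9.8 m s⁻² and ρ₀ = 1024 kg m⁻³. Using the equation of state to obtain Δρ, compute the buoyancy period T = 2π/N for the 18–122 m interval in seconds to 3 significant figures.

300 s

ΔT = +4.5 K, ΔS = +7.62 psu (deep − shallow).
Δρ/ρ₀ = −αΔT + βΔS = -1.125 × 10⁻³ + 5.7912 × 10⁻³ = 4.6662 × 10⁻³, so Δρ ≈ 4.778 kg m⁻³.
N² = (g/ρ₀)·Δρ/Δz = g·(Δρ/ρ₀)/Δz = 9.8 × 4.6662 × 10⁻³ / 104 = 4.3970 × 10⁻⁴ s⁻².
N = √(4.3970 × 10⁻⁴) = 0.020969 rad s⁻¹ → T = 2π/N = 299.64 s ≈ 300 s.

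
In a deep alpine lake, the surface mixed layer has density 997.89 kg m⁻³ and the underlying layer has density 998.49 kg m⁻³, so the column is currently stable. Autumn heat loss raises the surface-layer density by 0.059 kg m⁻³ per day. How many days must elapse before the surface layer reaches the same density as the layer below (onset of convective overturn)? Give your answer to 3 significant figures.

Density deficit of the surface layer: 998.49 − 997.89 = 0.6 kg m⁻³.
Required change = 0.6 / 0.059 = 10.2 days.

10.2 days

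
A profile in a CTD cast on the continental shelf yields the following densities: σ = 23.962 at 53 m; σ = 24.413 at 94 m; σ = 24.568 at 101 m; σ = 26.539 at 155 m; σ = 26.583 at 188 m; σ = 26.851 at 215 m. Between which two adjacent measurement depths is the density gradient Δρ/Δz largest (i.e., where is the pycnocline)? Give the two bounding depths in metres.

Compute the density gradient over each adjacent pair:
  53–94 m: Δρ/Δz = 0.451/41 = 0.011 kg m⁻⁴
  94–101 m: Δρ/Δz = 0.155/7 = 0.022 kg m⁻⁴
  101–155 m: Δρ/Δz = 1.971/54 = 0.037 kg m⁻⁴
  155–188 m: Δρ/Δz = 0.044/33 = 1.3 × 10⁻³ kg m⁻⁴
  188–215 m: Δρ/Δz = 0.268/27 = 9.9 × 10⁻³ kg m⁻⁴
The largest gradient is in the 101–155 m interval — the pycnocline.

101–155 m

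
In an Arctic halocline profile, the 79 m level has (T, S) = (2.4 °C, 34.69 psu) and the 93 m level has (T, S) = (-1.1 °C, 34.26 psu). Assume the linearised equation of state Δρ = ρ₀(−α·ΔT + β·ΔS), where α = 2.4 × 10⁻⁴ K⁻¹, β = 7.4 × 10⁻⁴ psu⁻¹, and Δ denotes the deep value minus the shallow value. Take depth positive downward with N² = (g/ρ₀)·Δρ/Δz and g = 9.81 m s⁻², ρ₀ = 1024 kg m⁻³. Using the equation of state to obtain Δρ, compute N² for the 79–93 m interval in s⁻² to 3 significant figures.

3.66 × 10⁻⁴ s⁻²

ΔT = -3.5 K, ΔS = -0.43 psu (deep − shallow).
Δρ/ρ₀ = −αΔT + βΔS = 8.40 × 10⁻⁴ − 3.182 × 10⁻⁴ = 5.218 × 10⁻⁴, so Δρ ≈ 0.5343 kg m⁻³.
N² = (g/ρ₀)·Δρ/Δz = g·(Δρ/ρ₀)/Δz = 9.81 × 5.218 × 10⁻⁴ / 14 = 3.6563 × 10⁻⁴ s⁻² ≈ 3.66 × 10⁻⁴ s⁻².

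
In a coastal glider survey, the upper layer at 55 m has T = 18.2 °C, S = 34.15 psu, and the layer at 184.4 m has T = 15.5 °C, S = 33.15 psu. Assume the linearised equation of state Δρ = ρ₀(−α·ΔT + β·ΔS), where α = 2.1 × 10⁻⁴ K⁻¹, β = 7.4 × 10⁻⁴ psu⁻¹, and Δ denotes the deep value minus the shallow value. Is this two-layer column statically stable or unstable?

unstable

ΔT = 15.5 − 18.2 = -2.7 K and ΔS = 33.15 − 34.15 = -1.00 psu (deep − shallow).
−αΔT = 5.67 × 10⁻⁴; βΔS = -7.40 × 10⁻⁴; sum Δρ/ρ₀ = -1.73 × 10⁻⁴.
Δρ/ρ₀ < 0, so Δρ < 0: deeper water is lighter → statically unstable; the column would overturn.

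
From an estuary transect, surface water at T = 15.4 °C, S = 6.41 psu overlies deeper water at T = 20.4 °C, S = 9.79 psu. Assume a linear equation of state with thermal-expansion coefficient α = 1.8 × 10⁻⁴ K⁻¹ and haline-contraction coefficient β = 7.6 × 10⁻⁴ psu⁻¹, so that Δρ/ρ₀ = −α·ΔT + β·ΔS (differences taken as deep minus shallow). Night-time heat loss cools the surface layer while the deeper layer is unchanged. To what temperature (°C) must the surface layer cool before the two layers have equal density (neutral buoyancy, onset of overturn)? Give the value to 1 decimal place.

6.1 °C

Neutral buoyancy requires Δρ = 0, i.e. −α(T_deep − T_surf′) + β(S_deep − S_surf) = 0.
T_surf′ = T_deep − (β/α)·ΔS = 20.4 − (7.6 × 10⁻⁴/1.8 × 10⁻⁴)·(+3.38) = 6.129 °C.
Cooling required: 15.4 − (6.129) = 9.271 °C.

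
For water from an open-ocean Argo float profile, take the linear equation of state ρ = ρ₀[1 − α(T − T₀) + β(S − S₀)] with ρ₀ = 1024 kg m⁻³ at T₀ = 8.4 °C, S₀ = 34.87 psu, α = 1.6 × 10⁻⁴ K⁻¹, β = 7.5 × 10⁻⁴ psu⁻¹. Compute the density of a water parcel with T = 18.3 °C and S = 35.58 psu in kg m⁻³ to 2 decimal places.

1022.92 kg m⁻³

T − T₀ = +9.9 K, S − S₀ = +0.71 psu.
Bracket = 1 − α·(+9.9) + β·(+0.71) = 1 + (-1.0515 × 10⁻³) = 0.9989485.
ρ = 1024 × 0.9989485 = 1022.92 kg m⁻³.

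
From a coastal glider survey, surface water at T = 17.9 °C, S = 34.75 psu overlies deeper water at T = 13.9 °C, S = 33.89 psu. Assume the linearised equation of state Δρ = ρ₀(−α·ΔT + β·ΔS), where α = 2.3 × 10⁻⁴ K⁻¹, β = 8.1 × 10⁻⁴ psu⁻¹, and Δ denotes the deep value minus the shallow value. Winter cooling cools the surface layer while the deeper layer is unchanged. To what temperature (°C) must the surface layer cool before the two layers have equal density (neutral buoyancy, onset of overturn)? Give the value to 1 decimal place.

Neutral buoyancy requires Δρ = 0, i.e. −α(T_deep − T_surf′) + β(S_deep − S_surf) = 0.
T_surf′ = T_deep − (β/α)·ΔS = 13.9 − (8.1 × 10⁻⁴/2.3 × 10⁻⁴)·(-0.86) = 16.929 °C.
Cooling required: 17.9 − (16.929) = 0.971 °C.

16.9 °C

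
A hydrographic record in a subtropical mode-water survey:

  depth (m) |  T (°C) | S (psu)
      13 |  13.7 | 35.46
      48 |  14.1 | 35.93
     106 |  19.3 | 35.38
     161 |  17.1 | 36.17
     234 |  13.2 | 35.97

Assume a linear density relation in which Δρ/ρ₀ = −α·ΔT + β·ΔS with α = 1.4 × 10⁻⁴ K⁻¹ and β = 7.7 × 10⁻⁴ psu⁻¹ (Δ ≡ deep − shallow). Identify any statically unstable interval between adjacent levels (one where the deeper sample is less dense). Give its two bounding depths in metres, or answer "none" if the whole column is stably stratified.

48–106 m

Evaluate Δρ/ρ₀ = −αΔT + βΔS across each adjacent pair:
  13–48 m: −αΔT+βΔS = −(1.4 × 10⁻⁴)(+0.4)+(7.7 × 10⁻⁴)(+0.47) = 3.1 × 10⁻⁴ → stable
  48–106 m: −αΔT+βΔS = −(1.4 × 10⁻⁴)(+5.2)+(7.7 × 10⁻⁴)(-0.55) = -1.2 × 10⁻³ → UNSTABLE
  106–161 m: −αΔT+βΔS = −(1.4 × 10⁻⁴)(-2.2)+(7.7 × 10⁻⁴)(+0.79) = 9.2 × 10⁻⁴ → stable
  161–234 m: −αΔT+βΔS = −(1.4 × 10⁻⁴)(-3.9)+(7.7 × 10⁻⁴)(-0.20) = 3.9 × 10⁻⁴ → stable
The 48–106 m interval has Δρ < 0: lighter water underlies denser water.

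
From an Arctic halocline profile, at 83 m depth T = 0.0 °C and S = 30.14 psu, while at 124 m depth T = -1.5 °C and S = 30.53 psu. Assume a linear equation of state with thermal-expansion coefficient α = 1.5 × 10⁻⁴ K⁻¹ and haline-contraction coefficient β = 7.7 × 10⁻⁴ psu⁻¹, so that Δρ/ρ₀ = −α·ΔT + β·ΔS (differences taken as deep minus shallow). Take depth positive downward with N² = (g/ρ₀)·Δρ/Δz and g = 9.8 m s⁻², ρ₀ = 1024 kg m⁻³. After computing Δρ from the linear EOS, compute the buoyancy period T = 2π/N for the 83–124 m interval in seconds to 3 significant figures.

561 s

ΔT = -1.5 K, ΔS = +0.39 psu (deep − shallow).
Δρ/ρ₀ = −αΔT + βΔS = 2.25 × 10⁻⁴ + 3.003 × 10⁻⁴ = 5.253 × 10⁻⁴, so Δρ ≈ 0.5379 kg m⁻³.
N² = (g/ρ₀)·Δρ/Δz = g·(Δρ/ρ₀)/Δz = 9.8 × 5.253 × 10⁻⁴ / 41 = 1.2556 × 10⁻⁴ s⁻².
N = √(1.2556 × 10⁻⁴) = 0.011205 rad s⁻¹ → T = 2π/N = 560.75 s ≈ 561 s.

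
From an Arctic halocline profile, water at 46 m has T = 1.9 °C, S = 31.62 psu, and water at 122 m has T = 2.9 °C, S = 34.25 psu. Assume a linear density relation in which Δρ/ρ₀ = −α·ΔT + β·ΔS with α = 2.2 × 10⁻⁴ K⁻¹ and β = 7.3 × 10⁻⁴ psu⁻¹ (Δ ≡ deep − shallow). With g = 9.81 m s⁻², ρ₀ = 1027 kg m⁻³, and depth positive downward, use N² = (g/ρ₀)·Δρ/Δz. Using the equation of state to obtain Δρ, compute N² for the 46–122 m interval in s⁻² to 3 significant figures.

2.19 × 10⁻⁴ s⁻²

ΔT = +1.0 K, ΔS = +2.63 psu (deep − shallow).
Δρ/ρ₀ = −αΔT + βΔS = -2.20 × 10⁻⁴ + 1.9199 × 10⁻³ = 1.6999 × 10⁻³, so Δρ ≈ 1.746 kg m⁻³.
N² = (g/ρ₀)·Δρ/Δz = g·(Δρ/ρ₀)/Δz = 9.81 × 1.6999 × 10⁻³ / 76 = 2.1942 × 10⁻⁴ s⁻² ≈ 2.19 × 10⁻⁴ s⁻².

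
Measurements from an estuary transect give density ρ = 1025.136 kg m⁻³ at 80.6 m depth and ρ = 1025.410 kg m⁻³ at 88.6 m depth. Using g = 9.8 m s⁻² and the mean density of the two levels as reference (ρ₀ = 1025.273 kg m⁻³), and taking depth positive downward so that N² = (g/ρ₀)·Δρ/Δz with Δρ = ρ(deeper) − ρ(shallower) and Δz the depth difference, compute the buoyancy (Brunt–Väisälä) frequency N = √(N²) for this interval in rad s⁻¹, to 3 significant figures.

0.0181 rad s⁻¹

Δρ = 1025.410 − 1025.136 = 0.274 kg m⁻³ over Δz = 88.6 − 80.6 = 8 m.
N² = (9.8/1025.273) × (0.274/8) = 3.2738 × 10⁻⁴ s⁻².
N = √(3.2738 × 10⁻⁴) = 0.018094 rad s⁻¹ ≈ 0.0181 rad s⁻¹.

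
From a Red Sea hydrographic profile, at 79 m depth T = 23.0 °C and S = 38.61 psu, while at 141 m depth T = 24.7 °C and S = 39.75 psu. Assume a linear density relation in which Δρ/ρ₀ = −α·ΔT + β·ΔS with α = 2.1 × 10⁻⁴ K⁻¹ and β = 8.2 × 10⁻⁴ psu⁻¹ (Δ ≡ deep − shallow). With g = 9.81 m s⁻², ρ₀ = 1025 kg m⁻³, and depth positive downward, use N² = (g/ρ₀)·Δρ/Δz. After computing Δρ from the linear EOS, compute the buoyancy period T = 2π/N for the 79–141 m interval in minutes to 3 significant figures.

11.0 min

ΔT = +1.7 K, ΔS = +1.14 psu (deep − shallow).
Δρ/ρ₀ = −αΔT + βΔS = -3.57 × 10⁻⁴ + 9.348 × 10⁻⁴ = 5.778 × 10⁻⁴, so Δρ ≈ 0.5922 kg m⁻³.
N² = (g/ρ₀)·Δρ/Δz = g·(Δρ/ρ₀)/Δz = 9.81 × 5.778 × 10⁻⁴ / 62 = 9.1423 × 10⁻⁵ s⁻².
N = √(9.1423 × 10⁻⁵) = 9.5615 × 10⁻³ rad s⁻¹ → T = 2π/N = 657.13 s = 10.952 min ≈ 11.0 min.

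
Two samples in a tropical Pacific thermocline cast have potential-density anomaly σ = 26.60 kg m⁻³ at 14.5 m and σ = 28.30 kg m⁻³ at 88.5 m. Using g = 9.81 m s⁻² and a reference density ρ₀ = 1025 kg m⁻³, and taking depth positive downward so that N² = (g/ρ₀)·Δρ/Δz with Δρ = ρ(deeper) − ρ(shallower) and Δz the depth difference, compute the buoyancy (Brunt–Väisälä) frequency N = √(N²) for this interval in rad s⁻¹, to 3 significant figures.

Δρ = 1028.30 − 1026.60 = 1.70 kg m⁻³ over Δz = 88.5 − 14.5 = 74 m.
N² = (9.81/1025) × (1.70/74) = 2.1987 × 10⁻⁴ s⁻².
N = √(2.1987 × 10⁻⁴) = 0.014828 rad s⁻¹ ≈ 0.0148 rad s⁻¹.

0.0148 rad s⁻¹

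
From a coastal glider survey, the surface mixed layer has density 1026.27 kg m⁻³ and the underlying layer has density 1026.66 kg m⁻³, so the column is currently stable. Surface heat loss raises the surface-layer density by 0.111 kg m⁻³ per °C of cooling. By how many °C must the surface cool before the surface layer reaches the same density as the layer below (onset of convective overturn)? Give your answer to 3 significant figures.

Density deficit of the surface layer: 1026.66 − 1026.27 = 0.39 kg m⁻³.
Required change = 0.39 / 0.111 = 3.51 °C.

3.51 °C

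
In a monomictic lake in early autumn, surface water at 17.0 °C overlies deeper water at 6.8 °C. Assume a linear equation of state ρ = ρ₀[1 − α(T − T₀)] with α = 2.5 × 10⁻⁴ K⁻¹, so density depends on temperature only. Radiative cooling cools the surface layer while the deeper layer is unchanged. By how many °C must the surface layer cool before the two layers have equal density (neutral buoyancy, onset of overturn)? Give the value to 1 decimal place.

10.2 °C

With temperature the only control, equal density requires T_surf′ = T_deep.
T_surf′ = 6.8 °C.
Cooling required: 17.0 − 6.8 = 10.2 °C.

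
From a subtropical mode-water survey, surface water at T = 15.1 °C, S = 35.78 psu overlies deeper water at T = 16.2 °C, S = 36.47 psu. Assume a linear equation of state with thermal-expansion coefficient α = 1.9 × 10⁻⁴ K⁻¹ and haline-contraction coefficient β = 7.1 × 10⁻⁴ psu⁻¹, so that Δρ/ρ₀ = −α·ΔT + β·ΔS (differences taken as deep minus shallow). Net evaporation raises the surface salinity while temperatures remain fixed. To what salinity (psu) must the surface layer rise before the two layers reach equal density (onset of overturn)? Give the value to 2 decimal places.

Neutral buoyancy requires −α(T_deep − T_surf) + β(S_deep − S_surf′) = 0.
S_surf′ = S_deep − (α/β)·ΔT = 36.47 − (1.9 × 10⁻⁴/7.1 × 10⁻⁴)·(+1.1) = 36.1756 psu.
Increase required: 36.1756 − 35.78 = 0.3956 psu.

36.18 psu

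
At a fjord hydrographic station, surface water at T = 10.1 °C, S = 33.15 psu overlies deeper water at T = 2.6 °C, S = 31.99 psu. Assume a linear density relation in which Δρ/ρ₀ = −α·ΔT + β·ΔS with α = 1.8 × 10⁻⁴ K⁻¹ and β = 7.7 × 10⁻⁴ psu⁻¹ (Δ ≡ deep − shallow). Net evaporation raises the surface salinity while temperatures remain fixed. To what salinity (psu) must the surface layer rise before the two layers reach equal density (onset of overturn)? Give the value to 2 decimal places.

33.74 psu

Neutral buoyancy requires −α(T_deep − T_surf) + β(S_deep − S_surf′) = 0.
S_surf′ = S_deep − (α/β)·ΔT = 31.99 − (1.8 × 10⁻⁴/7.7 × 10⁻⁴)·(-7.5) = 33.7432 psu.
Increase required: 33.7432 − 33.15 = 0.5932 psu.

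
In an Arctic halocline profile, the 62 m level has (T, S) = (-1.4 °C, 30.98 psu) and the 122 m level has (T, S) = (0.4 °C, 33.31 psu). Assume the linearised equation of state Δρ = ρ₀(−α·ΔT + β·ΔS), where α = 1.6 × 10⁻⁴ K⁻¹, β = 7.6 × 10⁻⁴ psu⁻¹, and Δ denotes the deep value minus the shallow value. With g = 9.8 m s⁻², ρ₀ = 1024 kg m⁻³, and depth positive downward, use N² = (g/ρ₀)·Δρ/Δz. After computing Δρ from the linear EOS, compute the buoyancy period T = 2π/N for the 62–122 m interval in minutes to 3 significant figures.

6.73 min

ΔT = +1.8 K, ΔS = +2.33 psu (deep − shallow).
Δρ/ρ₀ = −αΔT + βΔS = -2.88 × 10⁻⁴ + 1.7708 × 10⁻³ = 1.4828 × 10⁻³, so Δρ ≈ 1.518 kg m⁻³.
N² = (g/ρ₀)·Δρ/Δz = g·(Δρ/ρ₀)/Δz = 9.8 × 1.4828 × 10⁻³ / 60 = 2.4219 × 10⁻⁴ s⁻².
N = √(2.4219 × 10⁻⁴) = 0.015562 rad s⁻¹ → T = 2π/N = 403.75 s = 6.7292 min ≈ 6.73 min.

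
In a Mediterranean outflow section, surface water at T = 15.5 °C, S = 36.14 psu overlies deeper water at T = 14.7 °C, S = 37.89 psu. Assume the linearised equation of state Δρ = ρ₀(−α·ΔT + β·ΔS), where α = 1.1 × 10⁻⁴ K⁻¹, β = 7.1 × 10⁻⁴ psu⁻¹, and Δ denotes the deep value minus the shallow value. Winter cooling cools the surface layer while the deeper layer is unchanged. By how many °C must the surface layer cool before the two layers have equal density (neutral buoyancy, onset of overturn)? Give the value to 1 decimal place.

Neutral buoyancy requires Δρ = 0, i.e. −α(T_deep − T_surf′) + β(S_deep − S_surf) = 0.
T_surf′ = T_deep − (β/α)·ΔS = 14.7 − (7.1 × 10⁻⁴/1.1 × 10⁻⁴)·(+1.75) = 3.405 °C.
Cooling required: 15.5 − (3.405) = 12.095 °C.

12.1 °C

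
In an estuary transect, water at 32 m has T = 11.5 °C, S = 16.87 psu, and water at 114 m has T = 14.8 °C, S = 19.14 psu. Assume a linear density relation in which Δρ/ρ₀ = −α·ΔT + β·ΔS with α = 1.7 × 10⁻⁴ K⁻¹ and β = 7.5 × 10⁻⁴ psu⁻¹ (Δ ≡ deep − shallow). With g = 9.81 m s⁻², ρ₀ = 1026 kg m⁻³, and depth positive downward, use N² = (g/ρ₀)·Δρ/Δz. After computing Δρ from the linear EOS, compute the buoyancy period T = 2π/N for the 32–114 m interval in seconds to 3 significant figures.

538 s

ΔT = +3.3 K, ΔS = +2.27 psu (deep − shallow).
Δρ/ρ₀ = −αΔT + βΔS = -5.61 × 10⁻⁴ + 1.7025 × 10⁻³ = 1.1415 × 10⁻³, so Δρ ≈ 1.171 kg m⁻³.
N² = (g/ρ₀)·Δρ/Δz = g·(Δρ/ρ₀)/Δz = 9.81 × 1.1415 × 10⁻³ / 82 = 1.3656 × 10⁻⁴ s⁻².
N = √(1.3656 × 10⁻⁴) = 0.011686 rad s⁻¹ → T = 2π/N = 537.67 s ≈ 538 s.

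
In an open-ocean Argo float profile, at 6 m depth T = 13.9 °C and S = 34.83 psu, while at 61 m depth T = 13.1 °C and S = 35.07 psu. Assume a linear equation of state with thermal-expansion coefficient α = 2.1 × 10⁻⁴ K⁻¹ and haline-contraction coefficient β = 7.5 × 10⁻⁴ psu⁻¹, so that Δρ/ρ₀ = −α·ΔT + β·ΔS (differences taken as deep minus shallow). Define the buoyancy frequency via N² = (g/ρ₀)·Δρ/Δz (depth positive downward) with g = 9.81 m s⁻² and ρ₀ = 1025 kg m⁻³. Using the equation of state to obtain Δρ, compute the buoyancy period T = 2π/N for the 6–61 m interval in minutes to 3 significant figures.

13.3 min

ΔT = -0.8 K, ΔS = +0.24 psu (deep − shallow).
Δρ/ρ₀ = −αΔT + βΔS = 1.68 × 10⁻⁴ + 1.80 × 10⁻⁴ = 3.48 × 10⁻⁴, so Δρ ≈ 0.3567 kg m⁻³.
N² = (g/ρ₀)·Δρ/Δz = g·(Δρ/ρ₀)/Δz = 9.81 × 3.48 × 10⁻⁴ / 55 = 6.2071 × 10⁻⁵ s⁻².
N = √(6.2071 × 10⁻⁵) = 7.8785 × 10⁻³ rad s⁻¹ → T = 2π/N = 797.51 s = 13.292 min ≈ 13.3 min.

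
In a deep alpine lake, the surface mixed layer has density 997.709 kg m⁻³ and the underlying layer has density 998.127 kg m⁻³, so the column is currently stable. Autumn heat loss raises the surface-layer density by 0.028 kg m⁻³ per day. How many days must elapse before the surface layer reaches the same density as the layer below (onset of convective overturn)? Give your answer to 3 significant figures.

14.9 days

Density deficit of the surface layer: 998.127 − 997.709 = 0.418 kg m⁻³.
Required change = 0.418 / 0.028 = 14.9 days.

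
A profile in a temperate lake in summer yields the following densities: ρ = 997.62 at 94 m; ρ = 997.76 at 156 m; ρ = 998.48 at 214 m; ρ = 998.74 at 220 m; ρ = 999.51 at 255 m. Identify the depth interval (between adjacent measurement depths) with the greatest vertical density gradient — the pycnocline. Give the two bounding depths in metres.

Compute the density gradient over each adjacent pair:
  94–156 m: Δρ/Δz = 0.14/62 = 2.3 × 10⁻³ kg m⁻⁴
  156–214 m: Δρ/Δz = 0.72/58 = 0.012 kg m⁻⁴
  214–220 m: Δρ/Δz = 0.26/6 = 0.043 kg m⁻⁴
  220–255 m: Δρ/Δz = 0.77/35 = 0.022 kg m⁻⁴
The largest gradient is in the 214–220 m interval — the pycnocline.

214–220 m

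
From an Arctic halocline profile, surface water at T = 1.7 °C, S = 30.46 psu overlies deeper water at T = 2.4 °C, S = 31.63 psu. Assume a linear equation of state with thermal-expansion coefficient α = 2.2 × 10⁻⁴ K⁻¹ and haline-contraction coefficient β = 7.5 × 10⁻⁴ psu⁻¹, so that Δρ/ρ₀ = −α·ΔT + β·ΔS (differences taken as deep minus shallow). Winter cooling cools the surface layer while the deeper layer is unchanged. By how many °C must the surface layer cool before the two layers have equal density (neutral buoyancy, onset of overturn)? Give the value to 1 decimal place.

Neutral buoyancy requires Δρ = 0, i.e. −α(T_deep − T_surf′) + β(S_deep − S_surf) = 0.
T_surf′ = T_deep − (β/α)·ΔS = 2.4 − (7.5 × 10⁻⁴/2.2 × 10⁻⁴)·(+1.17) = -1.589 °C.
Cooling required: 1.7 − (-1.589) = 3.289 °C.

3.3 °C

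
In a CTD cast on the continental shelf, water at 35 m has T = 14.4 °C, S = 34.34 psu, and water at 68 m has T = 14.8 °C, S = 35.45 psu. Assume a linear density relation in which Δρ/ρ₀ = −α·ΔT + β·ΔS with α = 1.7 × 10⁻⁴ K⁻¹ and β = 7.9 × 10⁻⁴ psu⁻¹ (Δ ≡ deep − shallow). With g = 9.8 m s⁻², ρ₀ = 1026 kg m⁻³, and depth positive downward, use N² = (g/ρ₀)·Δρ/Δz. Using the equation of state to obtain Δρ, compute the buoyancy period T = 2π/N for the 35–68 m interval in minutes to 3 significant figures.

ΔT = +0.4 K, ΔS = +1.11 psu (deep − shallow).
Δρ/ρ₀ = −αΔT + βΔS = -6.80 × 10⁻⁵ + 8.769 × 10⁻⁴ = 8.089 × 10⁻⁴, so Δρ ≈ 0.8299 kg m⁻³.
N² = (g/ρ₀)·Δρ/Δz = g·(Δρ/ρ₀)/Δz = 9.8 × 8.089 × 10⁻⁴ / 33 = 2.4022 × 10⁻⁴ s⁻².
N = √(2.4022 × 10⁻⁴) = 0.015499 rad s⁻¹ → T = 2π/N = 405.39 s = 6.7565 min ≈ 6.76 min.

6.76 min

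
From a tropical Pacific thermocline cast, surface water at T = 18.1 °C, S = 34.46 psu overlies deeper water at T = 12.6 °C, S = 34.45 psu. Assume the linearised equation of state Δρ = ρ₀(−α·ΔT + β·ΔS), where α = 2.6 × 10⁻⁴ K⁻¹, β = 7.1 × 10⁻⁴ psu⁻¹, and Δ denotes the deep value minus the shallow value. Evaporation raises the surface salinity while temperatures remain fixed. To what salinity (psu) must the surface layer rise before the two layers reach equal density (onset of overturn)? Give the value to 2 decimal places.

Neutral buoyancy requires −α(T_deep − T_surf) + β(S_deep − S_surf′) = 0.
S_surf′ = S_deep − (α/β)·ΔT = 34.45 − (2.6 × 10⁻⁴/7.1 × 10⁻⁴)·(-5.5) = 36.4641 psu.
Increase required: 36.4641 − 34.46 = 2.0041 psu.

36.46 psu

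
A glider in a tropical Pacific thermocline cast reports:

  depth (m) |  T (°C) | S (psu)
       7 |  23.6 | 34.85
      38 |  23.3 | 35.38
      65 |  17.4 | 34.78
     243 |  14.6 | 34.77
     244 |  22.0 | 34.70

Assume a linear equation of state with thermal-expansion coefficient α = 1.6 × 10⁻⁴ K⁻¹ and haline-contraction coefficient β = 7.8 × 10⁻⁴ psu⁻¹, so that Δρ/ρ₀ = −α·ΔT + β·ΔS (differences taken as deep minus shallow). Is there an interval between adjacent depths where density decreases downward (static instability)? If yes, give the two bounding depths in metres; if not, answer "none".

Evaluate Δρ/ρ₀ = −αΔT + βΔS across each adjacent pair:
  7–38 m: −αΔT+βΔS = −(1.6 × 10⁻⁴)(-0.3)+(7.8 × 10⁻⁴)(+0.53) = 4.6 × 10⁻⁴ → stable
  38–65 m: −αΔT+βΔS = −(1.6 × 10⁻⁴)(-5.9)+(7.8 × 10⁻⁴)(-0.60) = 4.8 × 10⁻⁴ → stable
  65–243 m: −αΔT+βΔS = −(1.6 × 10⁻⁴)(-2.8)+(7.8 × 10⁻⁴)(-0.01) = 4.4 × 10⁻⁴ → stable
  243–244 m: −αΔT+βΔS = −(1.6 × 10⁻⁴)(+7.4)+(7.8 × 10⁻⁴)(-0.07) = -1.2 × 10⁻³ → UNSTABLE
The 243–244 m interval has Δρ < 0: lighter water underlies denser water.

243–244 m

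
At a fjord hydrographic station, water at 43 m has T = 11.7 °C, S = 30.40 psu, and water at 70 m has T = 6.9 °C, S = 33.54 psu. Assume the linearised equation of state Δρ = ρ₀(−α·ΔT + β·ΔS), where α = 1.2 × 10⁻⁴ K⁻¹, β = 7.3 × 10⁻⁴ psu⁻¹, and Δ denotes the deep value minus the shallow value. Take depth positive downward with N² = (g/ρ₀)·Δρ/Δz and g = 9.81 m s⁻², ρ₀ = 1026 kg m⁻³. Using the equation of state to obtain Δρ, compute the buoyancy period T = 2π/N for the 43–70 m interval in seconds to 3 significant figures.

195 s

ΔT = -4.8 K, ΔS = +3.14 psu (deep − shallow).
Δρ/ρ₀ = −αΔT + βΔS = 5.76 × 10⁻⁴ + 2.2922 × 10⁻³ = 2.8682 × 10⁻³, so Δρ ≈ 2.943 kg m⁻³.
N² = (g/ρ₀)·Δρ/Δz = g·(Δρ/ρ₀)/Δz = 9.81 × 2.8682 × 10⁻³ / 27 = 1.0421 × 10⁻³ s⁻².
N = √(1.0421 × 10⁻³) = 0.032282 rad s⁻¹ → T = 2π/N = 194.63 s ≈ 195 s.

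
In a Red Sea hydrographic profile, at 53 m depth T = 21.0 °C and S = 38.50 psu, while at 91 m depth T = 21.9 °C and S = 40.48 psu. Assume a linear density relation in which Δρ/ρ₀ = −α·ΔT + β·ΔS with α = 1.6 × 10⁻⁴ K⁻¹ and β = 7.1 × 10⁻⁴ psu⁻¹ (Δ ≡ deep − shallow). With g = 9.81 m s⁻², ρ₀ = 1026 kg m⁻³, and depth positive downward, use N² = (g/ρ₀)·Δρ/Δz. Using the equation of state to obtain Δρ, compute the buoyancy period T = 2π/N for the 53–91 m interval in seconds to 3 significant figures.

348 s

ΔT = +0.9 K, ΔS = +1.98 psu (deep − shallow).
Δρ/ρ₀ = −αΔT + βΔS = -1.44 × 10⁻⁴ + 1.4058 × 10⁻³ = 1.2618 × 10⁻³, so Δρ ≈ 1.295 kg m⁻³.
N² = (g/ρ₀)·Δρ/Δz = g·(Δρ/ρ₀)/Δz = 9.81 × 1.2618 × 10⁻³ / 38 = 3.2574 × 10⁻⁴ s⁻².
N = √(3.2574 × 10⁻⁴) = 0.018048 rad s⁻¹ → T = 2π/N = 348.14 s ≈ 348 s.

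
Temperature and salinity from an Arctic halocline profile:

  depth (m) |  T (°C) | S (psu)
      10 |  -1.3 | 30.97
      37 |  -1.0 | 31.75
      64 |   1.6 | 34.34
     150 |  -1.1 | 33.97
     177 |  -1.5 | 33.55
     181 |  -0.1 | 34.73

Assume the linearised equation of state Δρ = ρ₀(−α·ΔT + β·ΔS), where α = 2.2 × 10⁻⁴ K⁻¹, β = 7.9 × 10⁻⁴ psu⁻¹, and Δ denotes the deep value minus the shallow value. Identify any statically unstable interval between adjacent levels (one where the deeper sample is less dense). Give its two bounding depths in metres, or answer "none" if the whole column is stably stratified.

150–177 m

Evaluate Δρ/ρ₀ = −αΔT + βΔS across each adjacent pair:
  10–37 m: −αΔT+βΔS = −(2.2 × 10⁻⁴)(+0.3)+(7.9 × 10⁻⁴)(+0.78) = 5.5 × 10⁻⁴ → stable
  37–64 m: −αΔT+βΔS = −(2.2 × 10⁻⁴)(+2.6)+(7.9 × 10⁻⁴)(+2.59) = 1.5 × 10⁻³ → stable
  64–150 m: −αΔT+βΔS = −(2.2 × 10⁻⁴)(-2.7)+(7.9 × 10⁻⁴)(-0.37) = 3.0 × 10⁻⁴ → stable
  150–177 m: −αΔT+βΔS = −(2.2 × 10⁻⁴)(-0.4)+(7.9 × 10⁻⁴)(-0.42) = -2.4 × 10⁻⁴ → UNSTABLE
  177–181 m: −αΔT+βΔS = −(2.2 × 10⁻⁴)(+1.4)+(7.9 × 10⁻⁴)(+1.18) = 6.2 × 10⁻⁴ → stable
The 150–177 m interval has Δρ < 0: lighter water underlies denser water.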